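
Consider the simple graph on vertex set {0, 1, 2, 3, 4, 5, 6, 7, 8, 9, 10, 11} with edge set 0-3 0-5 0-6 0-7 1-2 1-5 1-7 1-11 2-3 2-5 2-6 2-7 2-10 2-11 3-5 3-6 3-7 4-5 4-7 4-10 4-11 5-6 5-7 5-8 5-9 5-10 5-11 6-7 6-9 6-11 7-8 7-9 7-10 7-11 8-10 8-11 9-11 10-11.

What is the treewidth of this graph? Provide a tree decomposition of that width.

Every bag has size at most 5, so the width is 5 − 1 = 4 and tw(G) ≤ 4. On the other hand G contains the 5-clique {0, 3, 5, 6, 7}. A clique must lie in a single bag of any decomposition, so no decomposition can have width below 4. Therefore the treewidth is 4.

Treewidth 4.
One such decomposition:
Bags: B1 = {1, 2, 5, 7, 11}  B2 = {2, 5, 6, 7, 11}  B3 = {2, 5, 7, 10, 11}  B4 = {2, 3, 5, 6, 7}  B5 = {5, 6, 7, 9, 11}  B6 = {0, 3, 5, 6, 7}  B7 = {4, 5, 7, 10, 11}  B8 = {5, 7, 8, 10, 11}
Tree: B1–B2, B1–B3, B2–B4, B2–B5, B4–B6, B3–B7, B7–B8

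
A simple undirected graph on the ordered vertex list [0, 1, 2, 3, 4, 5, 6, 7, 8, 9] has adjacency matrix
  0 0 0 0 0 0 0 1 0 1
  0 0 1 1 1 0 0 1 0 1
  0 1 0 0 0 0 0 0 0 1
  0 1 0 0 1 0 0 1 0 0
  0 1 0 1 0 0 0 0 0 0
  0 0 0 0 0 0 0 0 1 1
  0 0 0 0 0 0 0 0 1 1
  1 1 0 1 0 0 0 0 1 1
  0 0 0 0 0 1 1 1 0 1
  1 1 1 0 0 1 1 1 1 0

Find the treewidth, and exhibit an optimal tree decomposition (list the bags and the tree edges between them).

Treewidth 2.
One optimal decomposition is:
Bags: B1 = {7, 8, 9}  B2 = {1, 7, 9}  B3 = {6, 8, 9}  B4 = {1, 2, 9}  B5 = {5, 8, 9}  B6 = {0, 7, 9}  B7 = {1, 3, 7}  B8 = {1, 3, 4}
Tree: B1–B2, B1–B3, B2–B4, B3–B5, B1–B6, B2–B7, B7–B8

Every bag has size at most 3, so the width is 3 − 1 = 2 and tw(G) ≤ 2. Conversely, {1, 2, 9} is a clique of size 3, and the vertices of any clique must share a bag in every tree decomposition; so some bag has ≥ 3 vertices and tw(G) ≥ 2. The upper and lower bounds meet at 2, so that is the treewidth.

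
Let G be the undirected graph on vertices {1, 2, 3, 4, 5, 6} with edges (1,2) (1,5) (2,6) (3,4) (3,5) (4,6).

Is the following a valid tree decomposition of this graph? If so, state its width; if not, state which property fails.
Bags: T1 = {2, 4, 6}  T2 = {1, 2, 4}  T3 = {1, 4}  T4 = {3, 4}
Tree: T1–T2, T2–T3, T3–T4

A tree decomposition must satisfy three properties: every vertex lies in some bag; for every edge, both endpoints lie together in some bag; and for every vertex, the bags containing it form a connected subtree. Here vertex 5 appears in no bag, so the decomposition is invalid.

No — vertex 5 appears in no bag.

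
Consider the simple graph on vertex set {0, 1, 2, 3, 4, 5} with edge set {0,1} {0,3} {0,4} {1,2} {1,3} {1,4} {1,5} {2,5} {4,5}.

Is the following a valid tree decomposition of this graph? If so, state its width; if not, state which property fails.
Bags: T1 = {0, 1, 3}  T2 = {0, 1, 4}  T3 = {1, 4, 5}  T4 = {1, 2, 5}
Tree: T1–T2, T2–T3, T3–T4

Yes; width 2.

Vertex coverage: the bags together contain {0, 1, 2, 3, 4, 5}, the full vertex set. Edge coverage: each edge of G has both endpoints in at least one bag. Running intersection: for every vertex, the bags containing it form a connected subtree. All three properties hold, so this is a valid tree decomposition of width max|bag| − 1 = 2, and hence tw(G) ≤ 2.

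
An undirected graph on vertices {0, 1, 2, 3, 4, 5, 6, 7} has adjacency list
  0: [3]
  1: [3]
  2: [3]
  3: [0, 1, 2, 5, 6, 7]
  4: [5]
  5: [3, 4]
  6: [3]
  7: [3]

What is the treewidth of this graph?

1

A width-1 tree decomposition is:
Bags: B1 = {2, 3}  B2 = {1, 3}  B3 = {3, 6}  B4 = {3, 7}  B5 = {3, 5}  B6 = {0, 3}  B7 = {4, 5}
Tree: B1–B2, B1–B3, B3–B4, B2–B5, B4–B6, B5–B7
Every bag has size at most 2, so the width is 2 − 1 = 1 and tw(G) ≤ 1. Since G has at least one edge (e.g. 3–2), it is not an edgeless graph, so tw(G) ≥ 1. Hence tw(G) = 1 exactly.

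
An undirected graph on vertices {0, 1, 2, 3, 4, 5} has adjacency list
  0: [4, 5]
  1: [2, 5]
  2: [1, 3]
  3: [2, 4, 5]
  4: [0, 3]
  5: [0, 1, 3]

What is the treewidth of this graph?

2

A width-2 tree decomposition is:
Bags: B1 = {0, 3, 4}  B2 = {0, 3, 5}  B3 = {2, 3, 5}  B4 = {1, 2, 5}
Tree: B1–B2, B2–B3, B3–B4
Each bag holds 3 vertices, so the decomposition has width 2, which upper-bounds the treewidth. For the lower bound, G contains the cycle 4–0–5–3–4, so G is not a forest; only forests have treewidth ≤ 1, hence tw(G) ≥ 2. The upper and lower bounds meet at 2, so that is the treewidth.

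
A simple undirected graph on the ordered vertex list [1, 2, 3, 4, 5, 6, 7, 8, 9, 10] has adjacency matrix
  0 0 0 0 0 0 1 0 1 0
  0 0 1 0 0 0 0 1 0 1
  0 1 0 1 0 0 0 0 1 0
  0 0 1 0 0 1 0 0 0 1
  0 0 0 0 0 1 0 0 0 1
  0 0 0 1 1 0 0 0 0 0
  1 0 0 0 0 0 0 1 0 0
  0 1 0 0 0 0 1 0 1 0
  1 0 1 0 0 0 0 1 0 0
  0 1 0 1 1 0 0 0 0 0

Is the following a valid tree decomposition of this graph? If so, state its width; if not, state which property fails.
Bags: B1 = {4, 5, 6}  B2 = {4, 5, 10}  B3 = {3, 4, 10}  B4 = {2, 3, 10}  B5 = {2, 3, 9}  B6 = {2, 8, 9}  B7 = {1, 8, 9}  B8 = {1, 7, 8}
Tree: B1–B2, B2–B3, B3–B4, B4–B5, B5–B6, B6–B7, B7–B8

Checking the three conditions: (i) the bags cover all of {1, 2, 3, 4, 5, 6, 7, 8, 9, 10}; (ii) for each edge, some bag contains both endpoints; (iii) the bags containing any fixed vertex form a subtree. All hold, so the decomposition is valid with width 3 − 1 = 2.

Yes; width 2.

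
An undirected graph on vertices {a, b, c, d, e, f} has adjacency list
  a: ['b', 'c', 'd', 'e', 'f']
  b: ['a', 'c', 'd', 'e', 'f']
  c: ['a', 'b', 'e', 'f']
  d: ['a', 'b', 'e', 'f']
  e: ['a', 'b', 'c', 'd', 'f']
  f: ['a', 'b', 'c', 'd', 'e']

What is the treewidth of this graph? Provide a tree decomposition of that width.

Treewidth 4.
One such decomposition:
Bags: B1 = {a, b, c, e, f}  B2 = {a, b, d, e, f}
Tree: B1–B2

Each bag holds 5 vertices, so the decomposition has width 4, which upper-bounds the treewidth. Conversely, {a, b, d, e, f} is a clique of size 5, and the vertices of any clique must share a bag in every tree decomposition; so some bag has ≥ 5 vertices and tw(G) ≥ 4. Hence tw(G) = 4 exactly.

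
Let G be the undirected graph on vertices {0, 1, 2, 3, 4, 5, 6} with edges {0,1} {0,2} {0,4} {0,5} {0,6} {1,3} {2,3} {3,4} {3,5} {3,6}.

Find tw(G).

A width-2 tree decomposition is:
Bags: B1 = {0, 3, 6}  B2 = {0, 2, 3}  B3 = {0, 3, 4}  B4 = {0, 3, 5}  B5 = {0, 1, 3}
Tree: B1–B2, B2–B3, B3–B4, B4–B5
Each bag holds 3 vertices, so the decomposition has width 2, which upper-bounds the treewidth. For the lower bound, G contains the cycle 0–6–3–2–0, so G is not a forest; only forests have treewidth ≤ 1, hence tw(G) ≥ 2. The upper and lower bounds meet at 2, so that is the treewidth.

2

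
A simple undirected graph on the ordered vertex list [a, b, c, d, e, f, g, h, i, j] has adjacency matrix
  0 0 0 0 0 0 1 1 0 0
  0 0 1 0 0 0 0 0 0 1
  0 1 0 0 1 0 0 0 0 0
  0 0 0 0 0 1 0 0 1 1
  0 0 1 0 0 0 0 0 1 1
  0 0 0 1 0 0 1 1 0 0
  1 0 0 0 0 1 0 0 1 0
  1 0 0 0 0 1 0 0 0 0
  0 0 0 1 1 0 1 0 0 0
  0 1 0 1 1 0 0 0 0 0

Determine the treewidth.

A width-2 tree decomposition is:
Bags: B1 = {a, g, h}  B2 = {f, g, h}  B3 = {f, g, i}  B4 = {d, f, i}  B5 = {d, e, i}  B6 = {d, e, j}  B7 = {c, e, j}  B8 = {b, c, j}
Tree: B1–B2, B2–B3, B3–B4, B4–B5, B5–B6, B6–B7, B7–B8
Every bag has size at most 3, so the width is 3 − 1 = 2 and tw(G) ≤ 2. The edges a–h–f–g–a form a cycle, so G is not a tree and its treewidth is at least 2. Combining the bounds, tw(G) = 2.

2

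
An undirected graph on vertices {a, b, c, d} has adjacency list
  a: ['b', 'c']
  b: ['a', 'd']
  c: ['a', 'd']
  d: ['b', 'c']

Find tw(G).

A width-2 tree decomposition is:
Bags: B1 = {a, c, d}  B2 = {a, b, d}
Tree: B1–B2
Each bag holds 3 vertices, so the decomposition has width 2, which upper-bounds the treewidth. For the lower bound, G contains the cycle d–c–a–b–d, so G is not a forest; only forests have treewidth ≤ 1, hence tw(G) ≥ 2. Therefore the treewidth is 2.

2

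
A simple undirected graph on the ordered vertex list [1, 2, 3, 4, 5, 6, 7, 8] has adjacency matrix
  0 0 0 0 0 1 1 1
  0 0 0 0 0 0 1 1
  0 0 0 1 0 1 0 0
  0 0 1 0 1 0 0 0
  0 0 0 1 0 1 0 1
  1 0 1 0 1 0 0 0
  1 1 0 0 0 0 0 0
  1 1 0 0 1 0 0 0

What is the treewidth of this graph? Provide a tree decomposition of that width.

Treewidth 2.
One such decomposition:
Bags: B1 = {3, 4, 6}  B2 = {4, 5, 6}  B3 = {1, 5, 6}  B4 = {1, 5, 8}  B5 = {1, 7, 8}  B6 = {2, 7, 8}
Tree: B1–B2, B2–B3, B3–B4, B4–B5, B5–B6

The largest bag has 3 vertices, giving width 2; this decomposition certifies tw(G) ≤ 2. For the lower bound, G contains the cycle 3–4–5–6–3, so G is not a forest; only forests have treewidth ≤ 1, hence tw(G) ≥ 2. Combining the bounds, tw(G) = 2.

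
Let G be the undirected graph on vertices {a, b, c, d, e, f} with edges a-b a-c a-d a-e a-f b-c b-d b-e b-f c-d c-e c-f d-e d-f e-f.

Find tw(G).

5

A width-5 tree decomposition is:
Bags: B1 = {a, b, c, d, e, f}
Tree: (single bag)
With just one bag of size 6, the width is 6 − 1 = 5, so tw(G) ≤ 5. Conversely, {a, b, c, d, e, f} is a clique of size 6, and the vertices of any clique must share a bag in every tree decomposition; so some bag has ≥ 6 vertices and tw(G) ≥ 5. The upper and lower bounds meet at 5, so that is the treewidth.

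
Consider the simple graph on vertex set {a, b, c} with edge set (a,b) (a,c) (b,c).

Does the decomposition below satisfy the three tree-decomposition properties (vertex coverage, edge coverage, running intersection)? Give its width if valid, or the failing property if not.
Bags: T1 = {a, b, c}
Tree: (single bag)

Yes; width 2.

Vertex coverage: the bags together contain {a, b, c}, the full vertex set. Edge coverage: each edge of G has both endpoints in at least one bag. Running intersection: for every vertex, the bags containing it form a connected subtree. All three properties hold, so this is a valid tree decomposition of width max|bag| − 1 = 2, and hence tw(G) ≤ 2.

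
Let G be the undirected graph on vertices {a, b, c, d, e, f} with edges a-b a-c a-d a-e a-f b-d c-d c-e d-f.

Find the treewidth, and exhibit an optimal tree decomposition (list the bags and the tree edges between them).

Every bag has size at most 3, so the width is 3 − 1 = 2 and tw(G) ≤ 2. For the lower bound, the 3 vertices {a, c, d} are pairwise adjacent, and any tree decomposition puts a clique entirely inside one bag — forcing width ≥ 2. Therefore the treewidth is 2.

Treewidth 2.
Bags: B1 = {a, d, f}  B2 = {a, c, d}  B3 = {a, c, e}  B4 = {a, b, d}
Tree: B1–B2, B2–B3, B1–B4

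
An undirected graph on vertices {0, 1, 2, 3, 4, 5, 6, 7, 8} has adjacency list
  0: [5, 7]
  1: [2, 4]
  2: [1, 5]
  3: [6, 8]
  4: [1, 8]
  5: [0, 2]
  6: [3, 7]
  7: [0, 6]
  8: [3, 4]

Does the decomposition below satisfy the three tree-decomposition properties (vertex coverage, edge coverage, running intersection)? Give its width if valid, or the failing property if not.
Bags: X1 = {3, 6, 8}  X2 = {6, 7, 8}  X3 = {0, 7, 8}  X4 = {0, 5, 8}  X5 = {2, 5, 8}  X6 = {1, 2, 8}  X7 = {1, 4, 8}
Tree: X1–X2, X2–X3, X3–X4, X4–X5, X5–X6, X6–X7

Yes; width 2.

Vertex coverage: the bags together contain {0, 1, 2, 3, 4, 5, 6, 7, 8}, the full vertex set. Edge coverage: each edge of G has both endpoints in at least one bag. Running intersection: for every vertex, the bags containing it form a connected subtree. All three properties hold, so this is a valid tree decomposition of width max|bag| − 1 = 2, and hence tw(G) ≤ 2.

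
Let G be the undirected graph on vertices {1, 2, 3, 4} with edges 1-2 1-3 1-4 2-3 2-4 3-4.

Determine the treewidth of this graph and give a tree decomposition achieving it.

Treewidth 3.
One such decomposition:
Bags: B1 = {1, 2, 3, 4}
Tree: (single bag)

A single bag containing all 4 vertices is trivially a valid decomposition of width 3. For the lower bound, the 4 vertices {1, 2, 3, 4} are pairwise adjacent, and any tree decomposition puts a clique entirely inside one bag — forcing width ≥ 3. Combining the bounds, tw(G) = 3.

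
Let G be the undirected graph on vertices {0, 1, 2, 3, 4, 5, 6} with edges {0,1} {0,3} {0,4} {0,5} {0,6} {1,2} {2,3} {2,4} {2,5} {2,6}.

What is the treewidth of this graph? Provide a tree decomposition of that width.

Treewidth 2.
Bags: B1 = {0, 2, 5}  B2 = {0, 2, 6}  B3 = {0, 1, 2}  B4 = {0, 2, 4}  B5 = {0, 2, 3}
Tree: B1–B2, B2–B3, B3–B4, B4–B5

Every bag has size at most 3, so the width is 3 − 1 = 2 and tw(G) ≤ 2. The edges 0–5–2–6–0 form a cycle, so G is not a tree and its treewidth is at least 2. Therefore the treewidth is 2.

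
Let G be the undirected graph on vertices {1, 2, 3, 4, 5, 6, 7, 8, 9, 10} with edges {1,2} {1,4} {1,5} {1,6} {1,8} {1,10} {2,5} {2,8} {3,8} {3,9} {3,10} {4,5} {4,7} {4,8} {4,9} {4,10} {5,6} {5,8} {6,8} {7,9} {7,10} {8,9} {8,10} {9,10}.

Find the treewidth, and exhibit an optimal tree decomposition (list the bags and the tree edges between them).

Each bag holds 4 vertices, so the decomposition has width 3, which upper-bounds the treewidth. On the other hand G contains the 4-clique {1, 4, 8, 10}. A clique must lie in a single bag of any decomposition, so no decomposition can have width below 3. Combining the bounds, tw(G) = 3.

Treewidth 3.
Bags: B1 = {1, 4, 8, 10}  B2 = {4, 8, 9, 10}  B3 = {3, 8, 9, 10}  B4 = {1, 4, 5, 8}  B5 = {4, 7, 9, 10}  B6 = {1, 5, 6, 8}  B7 = {1, 2, 5, 8}
Tree: B1–B2, B2–B3, B1–B4, B2–B5, B4–B6, B4–B7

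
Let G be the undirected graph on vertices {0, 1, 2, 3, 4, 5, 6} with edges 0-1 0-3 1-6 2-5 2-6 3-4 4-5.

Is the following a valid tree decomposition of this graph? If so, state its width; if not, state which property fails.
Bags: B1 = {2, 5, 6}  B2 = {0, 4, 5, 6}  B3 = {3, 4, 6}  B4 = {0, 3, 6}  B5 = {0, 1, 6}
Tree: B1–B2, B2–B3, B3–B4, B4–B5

No — bags containing vertex 0 are not connected in the tree.

A tree decomposition must satisfy three properties: every vertex lies in some bag; for every edge, both endpoints lie together in some bag; and for every vertex, the bags containing it form a connected subtree. Here bags containing vertex 0 are not connected in the tree, so the decomposition is invalid.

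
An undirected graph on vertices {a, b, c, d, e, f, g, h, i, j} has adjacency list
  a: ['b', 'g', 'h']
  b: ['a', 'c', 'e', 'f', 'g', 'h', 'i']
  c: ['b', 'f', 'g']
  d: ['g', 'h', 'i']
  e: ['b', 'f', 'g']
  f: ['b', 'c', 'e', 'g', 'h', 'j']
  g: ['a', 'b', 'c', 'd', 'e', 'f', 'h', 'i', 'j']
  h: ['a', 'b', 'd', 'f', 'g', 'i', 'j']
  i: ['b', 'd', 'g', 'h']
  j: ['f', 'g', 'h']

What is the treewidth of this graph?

A width-3 tree decomposition is:
Bags: B1 = {b, f, g, h}  B2 = {b, g, h, i}  B3 = {b, c, f, g}  B4 = {d, g, h, i}  B5 = {b, e, f, g}  B6 = {f, g, h, j}  B7 = {a, b, g, h}
Tree: B1–B2, B1–B3, B2–B4, B3–B5, B1–B6, B1–B7
The largest bag has 4 vertices, giving width 3; this decomposition certifies tw(G) ≤ 3. For the lower bound, the 4 vertices {b, e, f, g} are pairwise adjacent, and any tree decomposition puts a clique entirely inside one bag — forcing width ≥ 3. Therefore the treewidth is 3.

3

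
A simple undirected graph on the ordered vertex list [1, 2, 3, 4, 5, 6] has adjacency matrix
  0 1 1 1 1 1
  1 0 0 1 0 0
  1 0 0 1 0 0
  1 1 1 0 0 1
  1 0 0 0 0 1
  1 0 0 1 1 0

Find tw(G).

2

A width-2 tree decomposition is:
Bags: B1 = {1, 5, 6}  B2 = {1, 4, 6}  B3 = {1, 3, 4}  B4 = {1, 2, 4}
Tree: B1–B2, B2–B3, B2–B4
Each bag holds 3 vertices, so the decomposition has width 2, which upper-bounds the treewidth. For the lower bound, the 3 vertices {1, 2, 4} are pairwise adjacent, and any tree decomposition puts a clique entirely inside one bag — forcing width ≥ 2. Therefore the treewidth is 2.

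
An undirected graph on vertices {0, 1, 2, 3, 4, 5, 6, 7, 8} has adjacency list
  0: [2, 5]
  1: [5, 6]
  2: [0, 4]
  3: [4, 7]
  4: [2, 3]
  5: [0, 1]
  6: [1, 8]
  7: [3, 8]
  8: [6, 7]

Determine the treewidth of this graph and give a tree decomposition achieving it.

Treewidth 2.
One optimal decomposition is:
Bags: B1 = {3, 7, 8}  B2 = {3, 6, 8}  B3 = {1, 3, 6}  B4 = {1, 3, 5}  B5 = {0, 3, 5}  B6 = {0, 2, 3}  B7 = {2, 3, 4}
Tree: B1–B2, B2–B3, B3–B4, B4–B5, B5–B6, B6–B7

Every bag has size at most 3, so the width is 3 − 1 = 2 and tw(G) ≤ 2. The edges 3–7–8–6–1–5–0–2–4–3 form a cycle, so G is not a tree and its treewidth is at least 2. Combining the bounds, tw(G) = 2.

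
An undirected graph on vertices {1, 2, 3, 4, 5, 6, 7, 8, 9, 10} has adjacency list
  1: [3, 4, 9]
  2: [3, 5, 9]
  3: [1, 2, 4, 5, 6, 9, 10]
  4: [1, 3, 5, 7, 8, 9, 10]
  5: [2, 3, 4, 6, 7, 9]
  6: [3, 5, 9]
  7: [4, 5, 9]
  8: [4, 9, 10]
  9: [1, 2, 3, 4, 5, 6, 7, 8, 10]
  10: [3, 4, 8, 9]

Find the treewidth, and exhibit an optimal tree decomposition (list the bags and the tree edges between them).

Treewidth 3.
Bags: B1 = {3, 4, 5, 9}  B2 = {3, 5, 6, 9}  B3 = {4, 5, 7, 9}  B4 = {3, 4, 9, 10}  B5 = {2, 3, 5, 9}  B6 = {4, 8, 9, 10}  B7 = {1, 3, 4, 9}
Tree: B1–B2, B1–B3, B1–B4, B1–B5, B4–B6, B4–B7

Every bag has size at most 4, so the width is 4 − 1 = 3 and tw(G) ≤ 3. Conversely, {4, 8, 9, 10} is a clique of size 4, and the vertices of any clique must share a bag in every tree decomposition; so some bag has ≥ 4 vertices and tw(G) ≥ 3. Therefore the treewidth is 3.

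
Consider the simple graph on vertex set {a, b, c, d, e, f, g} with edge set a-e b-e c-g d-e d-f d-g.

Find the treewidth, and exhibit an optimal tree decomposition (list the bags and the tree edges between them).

Treewidth 1.
Bags: B1 = {a, e}  B2 = {d, e}  B3 = {d, f}  B4 = {b, e}  B5 = {d, g}  B6 = {c, g}
Tree: B1–B2, B2–B3, B2–B4, B3–B5, B5–B6

The largest bag has 2 vertices, giving width 1; this decomposition certifies tw(G) ≤ 1. Since G has at least one edge (e.g. a–e), it is not an edgeless graph, so tw(G) ≥ 1. Hence tw(G) = 1 exactly.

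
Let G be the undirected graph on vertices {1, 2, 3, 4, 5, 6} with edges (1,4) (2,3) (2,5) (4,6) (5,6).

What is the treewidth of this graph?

A width-1 tree decomposition is:
Bags: B1 = {2, 3}  B2 = {2, 5}  B3 = {5, 6}  B4 = {4, 6}  B5 = {1, 4}
Tree: B1–B2, B2–B3, B3–B4, B4–B5
Every bag has size at most 2, so the width is 2 − 1 = 1 and tw(G) ≤ 1. Since G has at least one edge (e.g. 3–2), it is not an edgeless graph, so tw(G) ≥ 1. Hence tw(G) = 1 exactly.

1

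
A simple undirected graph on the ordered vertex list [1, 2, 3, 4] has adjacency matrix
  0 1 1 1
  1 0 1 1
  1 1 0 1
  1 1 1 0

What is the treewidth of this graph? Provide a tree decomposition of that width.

Treewidth 3.
Bags: B1 = {1, 2, 3, 4}
Tree: (single bag)

A single bag containing all 4 vertices is trivially a valid decomposition of width 3. Conversely, {1, 2, 3, 4} is a clique of size 4, and the vertices of any clique must share a bag in every tree decomposition; so some bag has ≥ 4 vertices and tw(G) ≥ 3. Therefore the treewidth is 3.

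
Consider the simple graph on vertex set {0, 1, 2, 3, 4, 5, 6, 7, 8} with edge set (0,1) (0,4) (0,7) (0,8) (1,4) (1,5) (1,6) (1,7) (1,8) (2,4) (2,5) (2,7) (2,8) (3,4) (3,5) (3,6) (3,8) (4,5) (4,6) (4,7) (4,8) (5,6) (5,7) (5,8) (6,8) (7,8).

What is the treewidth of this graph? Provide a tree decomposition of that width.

Each bag holds 5 vertices, so the decomposition has width 4, which upper-bounds the treewidth. Conversely, {0, 1, 4, 7, 8} is a clique of size 5, and the vertices of any clique must share a bag in every tree decomposition; so some bag has ≥ 5 vertices and tw(G) ≥ 4. Therefore the treewidth is 4.

Treewidth 4.
One optimal decomposition is:
Bags: B1 = {1, 4, 5, 7, 8}  B2 = {1, 4, 5, 6, 8}  B3 = {2, 4, 5, 7, 8}  B4 = {3, 4, 5, 6, 8}  B5 = {0, 1, 4, 7, 8}
Tree: B1–B2, B1–B3, B2–B4, B1–B5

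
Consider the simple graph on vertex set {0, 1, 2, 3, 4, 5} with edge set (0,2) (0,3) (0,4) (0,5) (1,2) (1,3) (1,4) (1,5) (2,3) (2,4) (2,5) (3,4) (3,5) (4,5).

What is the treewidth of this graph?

A width-4 tree decomposition is:
Bags: B1 = {0, 2, 3, 4, 5}  B2 = {1, 2, 3, 4, 5}
Tree: B1–B2
Each bag holds 5 vertices, so the decomposition has width 4, which upper-bounds the treewidth. For the lower bound, the 5 vertices {0, 2, 3, 4, 5} are pairwise adjacent, and any tree decomposition puts a clique entirely inside one bag — forcing width ≥ 4. Therefore the treewidth is 4.

4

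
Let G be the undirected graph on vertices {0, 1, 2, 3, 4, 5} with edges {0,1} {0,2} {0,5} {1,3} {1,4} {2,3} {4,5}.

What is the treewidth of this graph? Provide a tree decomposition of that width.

Treewidth 2.
One optimal decomposition is:
Bags: B1 = {0, 4, 5}  B2 = {0, 1, 4}  B3 = {0, 1, 2}  B4 = {1, 2, 3}
Tree: B1–B2, B2–B3, B3–B4

Every bag has size at most 3, so the width is 3 − 1 = 2 and tw(G) ≤ 2. The edges 5–4–1–0–5 form a cycle, so G is not a tree and its treewidth is at least 2. Hence tw(G) = 2 exactly.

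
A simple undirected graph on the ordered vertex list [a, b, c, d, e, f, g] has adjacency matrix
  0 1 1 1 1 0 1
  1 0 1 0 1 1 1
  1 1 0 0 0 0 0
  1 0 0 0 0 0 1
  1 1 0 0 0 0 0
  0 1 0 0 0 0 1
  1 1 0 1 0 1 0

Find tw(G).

2

A width-2 tree decomposition is:
Bags: B1 = {a, b, g}  B2 = {a, b, c}  B3 = {a, b, e}  B4 = {b, f, g}  B5 = {a, d, g}
Tree: B1–B2, B1–B3, B1–B4, B1–B5
Every bag has size at most 3, so the width is 3 − 1 = 2 and tw(G) ≤ 2. For the lower bound, the 3 vertices {a, d, g} are pairwise adjacent, and any tree decomposition puts a clique entirely inside one bag — forcing width ≥ 2. Hence tw(G) = 2 exactly.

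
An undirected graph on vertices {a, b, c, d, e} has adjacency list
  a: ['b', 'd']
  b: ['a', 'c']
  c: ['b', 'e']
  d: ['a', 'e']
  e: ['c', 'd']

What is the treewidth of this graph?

A width-2 tree decomposition is:
Bags: B1 = {a, b, c}  B2 = {a, c, d}  B3 = {c, d, e}
Tree: B1–B2, B2–B3
The largest bag has 3 vertices, giving width 2; this decomposition certifies tw(G) ≤ 2. Since c–b–a–d–e–c is a cycle in G, G is not acyclic. Forests are exactly the graphs of treewidth ≤ 1, so tw(G) ≥ 2. Hence tw(G) = 2 exactly.

2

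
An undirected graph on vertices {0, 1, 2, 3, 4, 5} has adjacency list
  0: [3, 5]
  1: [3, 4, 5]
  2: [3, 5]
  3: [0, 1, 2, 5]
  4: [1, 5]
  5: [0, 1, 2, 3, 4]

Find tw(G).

2

A width-2 tree decomposition is:
Bags: B1 = {1, 3, 5}  B2 = {2, 3, 5}  B3 = {1, 4, 5}  B4 = {0, 3, 5}
Tree: B1–B2, B1–B3, B1–B4
The largest bag has 3 vertices, giving width 2; this decomposition certifies tw(G) ≤ 2. On the other hand G contains the 3-clique {0, 3, 5}. A clique must lie in a single bag of any decomposition, so no decomposition can have width below 2. Therefore the treewidth is 2.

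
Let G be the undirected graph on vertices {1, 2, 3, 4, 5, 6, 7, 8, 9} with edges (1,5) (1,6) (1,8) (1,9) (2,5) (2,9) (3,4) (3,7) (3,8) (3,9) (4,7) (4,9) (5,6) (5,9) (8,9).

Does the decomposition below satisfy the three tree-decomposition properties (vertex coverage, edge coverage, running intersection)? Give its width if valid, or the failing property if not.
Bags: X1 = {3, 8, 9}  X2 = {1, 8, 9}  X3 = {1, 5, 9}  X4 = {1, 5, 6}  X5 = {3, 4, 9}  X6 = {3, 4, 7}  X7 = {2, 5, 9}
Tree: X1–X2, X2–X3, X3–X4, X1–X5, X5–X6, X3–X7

Checking the three conditions: (i) the bags cover all of {1, 2, 3, 4, 5, 6, 7, 8, 9}; (ii) for each edge, some bag contains both endpoints; (iii) the bags containing any fixed vertex form a subtree. All hold, so the decomposition is valid with width 3 − 1 = 2.

Yes; width 2.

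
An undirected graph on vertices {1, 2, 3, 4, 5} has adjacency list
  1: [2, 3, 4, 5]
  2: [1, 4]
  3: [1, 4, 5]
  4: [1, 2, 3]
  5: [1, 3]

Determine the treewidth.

2

A width-2 tree decomposition is:
Bags: B1 = {1, 3, 5}  B2 = {1, 3, 4}  B3 = {1, 2, 4}
Tree: B1–B2, B2–B3
The largest bag has 3 vertices, giving width 2; this decomposition certifies tw(G) ≤ 2. On the other hand G contains the 3-clique {1, 2, 4}. A clique must lie in a single bag of any decomposition, so no decomposition can have width below 2. Hence tw(G) = 2 exactly.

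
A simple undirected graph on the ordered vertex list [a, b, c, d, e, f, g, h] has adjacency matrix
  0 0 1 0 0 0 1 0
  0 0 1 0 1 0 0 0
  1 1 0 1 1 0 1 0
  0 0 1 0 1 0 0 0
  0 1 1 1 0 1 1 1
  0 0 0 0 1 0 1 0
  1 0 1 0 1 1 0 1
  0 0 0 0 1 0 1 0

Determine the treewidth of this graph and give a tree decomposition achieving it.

Treewidth 2.
Bags: B1 = {a, c, g}  B2 = {c, e, g}  B3 = {e, g, h}  B4 = {c, d, e}  B5 = {e, f, g}  B6 = {b, c, e}
Tree: B1–B2, B2–B3, B2–B4, B3–B5, B4–B6

Every bag has size at most 3, so the width is 3 − 1 = 2 and tw(G) ≤ 2. On the other hand G contains the 3-clique {c, d, e}. A clique must lie in a single bag of any decomposition, so no decomposition can have width below 2. Therefore the treewidth is 2.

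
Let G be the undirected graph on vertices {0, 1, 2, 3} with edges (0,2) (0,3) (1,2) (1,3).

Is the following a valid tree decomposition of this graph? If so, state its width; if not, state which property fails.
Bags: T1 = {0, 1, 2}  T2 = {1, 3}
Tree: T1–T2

A tree decomposition must satisfy three properties: every vertex lies in some bag; for every edge, both endpoints lie together in some bag; and for every vertex, the bags containing it form a connected subtree. Here edge (0,3) lies in no bag, so the decomposition is invalid.

No — edge (0,3) lies in no bag.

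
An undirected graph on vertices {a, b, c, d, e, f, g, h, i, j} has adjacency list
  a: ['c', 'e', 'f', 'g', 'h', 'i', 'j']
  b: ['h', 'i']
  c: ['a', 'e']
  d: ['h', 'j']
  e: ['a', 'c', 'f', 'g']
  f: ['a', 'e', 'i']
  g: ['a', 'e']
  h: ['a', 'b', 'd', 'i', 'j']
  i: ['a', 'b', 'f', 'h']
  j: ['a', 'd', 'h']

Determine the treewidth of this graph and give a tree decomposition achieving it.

Treewidth 2.
One such decomposition:
Bags: B1 = {a, f, i}  B2 = {a, h, i}  B3 = {a, e, f}  B4 = {a, c, e}  B5 = {a, e, g}  B6 = {b, h, i}  B7 = {a, h, j}  B8 = {d, h, j}
Tree: B1–B2, B1–B3, B3–B4, B4–B5, B2–B6, B2–B7, B7–B8

Each bag holds 3 vertices, so the decomposition has width 2, which upper-bounds the treewidth. Conversely, {d, h, j} is a clique of size 3, and the vertices of any clique must share a bag in every tree decomposition; so some bag has ≥ 3 vertices and tw(G) ≥ 2. The upper and lower bounds meet at 2, so that is the treewidth.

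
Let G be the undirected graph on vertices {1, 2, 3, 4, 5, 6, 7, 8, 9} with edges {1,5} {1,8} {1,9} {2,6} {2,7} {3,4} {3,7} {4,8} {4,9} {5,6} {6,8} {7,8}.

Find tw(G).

A width-3 tree decomposition is:
Bags: B1 = {2, 3, 4, 7}  B2 = {2, 4, 7, 8}  B3 = {2, 4, 6, 8}  B4 = {4, 6, 8, 9}  B5 = {1, 6, 8, 9}  B6 = {1, 5, 6, 9}
Tree: B1–B2, B2–B3, B3–B4, B4–B5, B5–B6
Each bag holds 4 vertices, so the decomposition has width 3, which upper-bounds the treewidth. For the lower bound: the 4 vertex sets {2,3,7}, {4}, {8}, {1,5,6,9} are disjoint, each induces a connected subgraph, and every pair is joined by at least one edge of G. Contracting each set to a single vertex therefore yields K_{4} as a minor, and since treewidth is minor-monotone, tw(G) ≥ tw(K_{4}) = 3. Therefore the treewidth is 3.

3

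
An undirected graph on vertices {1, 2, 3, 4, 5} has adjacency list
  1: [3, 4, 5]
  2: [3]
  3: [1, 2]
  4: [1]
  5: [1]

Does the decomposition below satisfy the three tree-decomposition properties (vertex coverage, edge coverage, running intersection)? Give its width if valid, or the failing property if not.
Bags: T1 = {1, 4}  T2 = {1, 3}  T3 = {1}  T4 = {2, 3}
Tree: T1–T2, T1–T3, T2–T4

No — vertex 5 appears in no bag.

A tree decomposition must satisfy three properties: every vertex lies in some bag; for every edge, both endpoints lie together in some bag; and for every vertex, the bags containing it form a connected subtree. Here vertex 5 appears in no bag, so the decomposition is invalid.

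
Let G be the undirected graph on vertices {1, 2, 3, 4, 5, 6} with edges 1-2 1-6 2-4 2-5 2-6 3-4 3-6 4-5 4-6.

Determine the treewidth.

A width-2 tree decomposition is:
Bags: B1 = {1, 2, 6}  B2 = {2, 4, 6}  B3 = {2, 4, 5}  B4 = {3, 4, 6}
Tree: B1–B2, B2–B3, B2–B4
Each bag holds 3 vertices, so the decomposition has width 2, which upper-bounds the treewidth. Conversely, {1, 2, 6} is a clique of size 3, and the vertices of any clique must share a bag in every tree decomposition; so some bag has ≥ 3 vertices and tw(G) ≥ 2. Hence tw(G) = 2 exactly.

2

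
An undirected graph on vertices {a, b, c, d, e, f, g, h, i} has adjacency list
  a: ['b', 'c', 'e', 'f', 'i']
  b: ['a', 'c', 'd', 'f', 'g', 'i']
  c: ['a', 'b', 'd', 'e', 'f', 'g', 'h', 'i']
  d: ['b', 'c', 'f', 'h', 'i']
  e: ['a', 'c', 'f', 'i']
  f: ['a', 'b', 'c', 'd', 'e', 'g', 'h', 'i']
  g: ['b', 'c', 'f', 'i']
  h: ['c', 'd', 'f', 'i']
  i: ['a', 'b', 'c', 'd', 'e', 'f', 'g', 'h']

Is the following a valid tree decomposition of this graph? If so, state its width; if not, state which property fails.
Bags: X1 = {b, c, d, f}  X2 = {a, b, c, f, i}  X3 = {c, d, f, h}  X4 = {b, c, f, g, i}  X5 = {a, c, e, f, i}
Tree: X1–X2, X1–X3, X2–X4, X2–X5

No — edge (i,d) lies in no bag.

A tree decomposition must satisfy three properties: every vertex lies in some bag; for every edge, both endpoints lie together in some bag; and for every vertex, the bags containing it form a connected subtree. Here edge (i,d) lies in no bag, so the decomposition is invalid.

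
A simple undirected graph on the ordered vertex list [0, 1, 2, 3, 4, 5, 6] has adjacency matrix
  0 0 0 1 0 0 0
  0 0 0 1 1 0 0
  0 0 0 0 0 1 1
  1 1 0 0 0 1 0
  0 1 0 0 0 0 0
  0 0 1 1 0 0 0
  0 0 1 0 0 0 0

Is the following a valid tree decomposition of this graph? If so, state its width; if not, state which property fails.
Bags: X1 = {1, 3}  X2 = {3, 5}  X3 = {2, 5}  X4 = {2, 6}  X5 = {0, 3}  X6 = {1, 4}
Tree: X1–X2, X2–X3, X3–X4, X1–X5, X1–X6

Every vertex of G appears in some bag (union = {0, 1, 2, 3, 4, 5, 6}); every edge is covered by a bag; and for each vertex v the set of bags containing v is connected in the bag tree. The decomposition is therefore valid. The largest bag has 2 vertices, so the width is 1.

Yes; width 1.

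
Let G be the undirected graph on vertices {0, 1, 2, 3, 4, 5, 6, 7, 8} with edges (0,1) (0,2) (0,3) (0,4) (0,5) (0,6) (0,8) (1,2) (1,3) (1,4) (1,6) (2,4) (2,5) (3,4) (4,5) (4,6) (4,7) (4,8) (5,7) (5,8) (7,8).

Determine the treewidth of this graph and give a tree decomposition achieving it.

Treewidth 3.
Bags: B1 = {0, 2, 4, 5}  B2 = {0, 4, 5, 8}  B3 = {0, 1, 2, 4}  B4 = {0, 1, 4, 6}  B5 = {4, 5, 7, 8}  B6 = {0, 1, 3, 4}
Tree: B1–B2, B1–B3, B3–B4, B2–B5, B4–B6

The largest bag has 4 vertices, giving width 3; this decomposition certifies tw(G) ≤ 3. For the lower bound, the 4 vertices {0, 4, 5, 8} are pairwise adjacent, and any tree decomposition puts a clique entirely inside one bag — forcing width ≥ 3. Combining the bounds, tw(G) = 3.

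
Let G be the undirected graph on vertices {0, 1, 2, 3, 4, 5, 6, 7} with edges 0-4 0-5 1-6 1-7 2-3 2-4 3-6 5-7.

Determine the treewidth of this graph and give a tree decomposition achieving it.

Each bag holds 3 vertices, so the decomposition has width 2, which upper-bounds the treewidth. For the lower bound, G contains the cycle 2–4–0–5–7–1–6–3–2, so G is not a forest; only forests have treewidth ≤ 1, hence tw(G) ≥ 2. Hence tw(G) = 2 exactly.

Treewidth 2.
One such decomposition:
Bags: B1 = {0, 2, 4}  B2 = {0, 2, 5}  B3 = {2, 5, 7}  B4 = {1, 2, 7}  B5 = {1, 2, 6}  B6 = {2, 3, 6}
Tree: B1–B2, B2–B3, B3–B4, B4–B5, B5–B6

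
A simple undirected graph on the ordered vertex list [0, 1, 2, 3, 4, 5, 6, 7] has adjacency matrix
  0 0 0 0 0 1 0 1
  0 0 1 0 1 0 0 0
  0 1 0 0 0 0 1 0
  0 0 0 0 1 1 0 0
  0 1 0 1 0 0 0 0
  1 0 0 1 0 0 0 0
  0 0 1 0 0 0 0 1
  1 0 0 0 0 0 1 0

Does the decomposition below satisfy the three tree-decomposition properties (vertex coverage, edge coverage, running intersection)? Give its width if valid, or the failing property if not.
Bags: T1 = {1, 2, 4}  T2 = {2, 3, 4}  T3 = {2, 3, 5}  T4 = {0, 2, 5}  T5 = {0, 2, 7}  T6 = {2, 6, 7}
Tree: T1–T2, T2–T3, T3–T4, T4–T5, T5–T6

Vertex coverage: the bags together contain {0, 1, 2, 3, 4, 5, 6, 7}, the full vertex set. Edge coverage: each edge of G has both endpoints in at least one bag. Running intersection: for every vertex, the bags containing it form a connected subtree. All three properties hold, so this is a valid tree decomposition of width max|bag| − 1 = 2, and hence tw(G) ≤ 2.

Yes; width 2.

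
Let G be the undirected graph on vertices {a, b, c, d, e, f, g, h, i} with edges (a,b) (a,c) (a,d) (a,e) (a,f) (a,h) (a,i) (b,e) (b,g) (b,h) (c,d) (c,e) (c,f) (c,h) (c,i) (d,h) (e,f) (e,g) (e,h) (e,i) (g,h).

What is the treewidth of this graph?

3

A width-3 tree decomposition is:
Bags: B1 = {a, b, e, h}  B2 = {b, e, g, h}  B3 = {a, c, e, h}  B4 = {a, c, e, i}  B5 = {a, c, e, f}  B6 = {a, c, d, h}
Tree: B1–B2, B1–B3, B3–B4, B3–B5, B3–B6
Every bag has size at most 4, so the width is 4 − 1 = 3 and tw(G) ≤ 3. On the other hand G contains the 4-clique {b, e, g, h}. A clique must lie in a single bag of any decomposition, so no decomposition can have width below 3. Therefore the treewidth is 3.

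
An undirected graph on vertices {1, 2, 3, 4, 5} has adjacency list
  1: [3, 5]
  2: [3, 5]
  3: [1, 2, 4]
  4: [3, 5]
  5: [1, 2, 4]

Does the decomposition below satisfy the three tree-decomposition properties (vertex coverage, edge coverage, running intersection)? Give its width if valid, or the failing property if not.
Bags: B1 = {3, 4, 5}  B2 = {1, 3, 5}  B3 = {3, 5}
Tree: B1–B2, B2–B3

No — vertex 2 appears in no bag.

A tree decomposition must satisfy three properties: every vertex lies in some bag; for every edge, both endpoints lie together in some bag; and for every vertex, the bags containing it form a connected subtree. Here vertex 2 appears in no bag, so the decomposition is invalid.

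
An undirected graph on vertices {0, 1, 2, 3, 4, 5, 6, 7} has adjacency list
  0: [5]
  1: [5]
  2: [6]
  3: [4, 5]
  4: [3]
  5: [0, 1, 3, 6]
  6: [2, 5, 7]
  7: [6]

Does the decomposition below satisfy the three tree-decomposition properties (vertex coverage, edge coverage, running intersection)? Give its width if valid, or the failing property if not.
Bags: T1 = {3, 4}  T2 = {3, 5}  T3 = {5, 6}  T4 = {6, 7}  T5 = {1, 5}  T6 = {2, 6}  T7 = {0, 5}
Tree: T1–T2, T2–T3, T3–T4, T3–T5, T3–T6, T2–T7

Yes; width 1.

Checking the three conditions: (i) the bags cover all of {0, 1, 2, 3, 4, 5, 6, 7}; (ii) for each edge, some bag contains both endpoints; (iii) the bags containing any fixed vertex form a subtree. All hold, so the decomposition is valid with width 2 − 1 = 1.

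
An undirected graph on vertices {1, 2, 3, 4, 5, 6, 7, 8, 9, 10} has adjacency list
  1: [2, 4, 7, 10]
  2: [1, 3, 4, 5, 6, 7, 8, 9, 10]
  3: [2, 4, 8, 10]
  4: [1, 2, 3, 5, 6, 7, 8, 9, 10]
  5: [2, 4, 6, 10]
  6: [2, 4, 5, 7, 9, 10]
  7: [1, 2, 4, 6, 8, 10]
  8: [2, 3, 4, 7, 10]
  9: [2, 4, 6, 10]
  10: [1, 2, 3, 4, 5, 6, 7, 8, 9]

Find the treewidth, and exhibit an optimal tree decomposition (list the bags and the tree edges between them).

Each bag holds 5 vertices, so the decomposition has width 4, which upper-bounds the treewidth. On the other hand G contains the 5-clique {2, 3, 4, 8, 10}. A clique must lie in a single bag of any decomposition, so no decomposition can have width below 4. The upper and lower bounds meet at 4, so that is the treewidth.

Treewidth 4.
Bags: B1 = {2, 4, 7, 8, 10}  B2 = {2, 3, 4, 8, 10}  B3 = {2, 4, 6, 7, 10}  B4 = {2, 4, 6, 9, 10}  B5 = {2, 4, 5, 6, 10}  B6 = {1, 2, 4, 7, 10}
Tree: B1–B2, B1–B3, B3–B4, B3–B5, B1–B6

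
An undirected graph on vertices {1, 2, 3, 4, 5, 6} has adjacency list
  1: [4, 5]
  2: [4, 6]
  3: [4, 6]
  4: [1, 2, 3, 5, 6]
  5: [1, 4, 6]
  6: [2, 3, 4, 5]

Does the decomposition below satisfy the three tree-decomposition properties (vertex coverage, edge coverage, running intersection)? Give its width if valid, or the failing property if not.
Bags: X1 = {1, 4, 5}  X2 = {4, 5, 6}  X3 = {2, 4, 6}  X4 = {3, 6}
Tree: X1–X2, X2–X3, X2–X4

No — edge (4,3) lies in no bag.

A tree decomposition must satisfy three properties: every vertex lies in some bag; for every edge, both endpoints lie together in some bag; and for every vertex, the bags containing it form a connected subtree. Here edge (4,3) lies in no bag, so the decomposition is invalid.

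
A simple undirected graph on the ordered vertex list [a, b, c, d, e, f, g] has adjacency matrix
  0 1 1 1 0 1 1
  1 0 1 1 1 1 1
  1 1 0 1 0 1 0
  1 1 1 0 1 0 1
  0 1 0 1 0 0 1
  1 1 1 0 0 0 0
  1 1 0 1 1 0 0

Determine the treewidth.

3

A width-3 tree decomposition is:
Bags: B1 = {b, d, e, g}  B2 = {a, b, d, g}  B3 = {a, b, c, d}  B4 = {a, b, c, f}
Tree: B1–B2, B2–B3, B3–B4
Each bag holds 4 vertices, so the decomposition has width 3, which upper-bounds the treewidth. On the other hand G contains the 4-clique {b, d, e, g}. A clique must lie in a single bag of any decomposition, so no decomposition can have width below 3. Hence tw(G) = 3 exactly.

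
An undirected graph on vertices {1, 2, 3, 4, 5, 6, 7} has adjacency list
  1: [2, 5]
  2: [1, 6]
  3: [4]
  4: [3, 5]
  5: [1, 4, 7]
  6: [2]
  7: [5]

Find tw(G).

1

A width-1 tree decomposition is:
Bags: B1 = {4, 5}  B2 = {1, 5}  B3 = {5, 7}  B4 = {1, 2}  B5 = {3, 4}  B6 = {2, 6}
Tree: B1–B2, B2–B3, B2–B4, B1–B5, B4–B6
Every bag has size at most 2, so the width is 2 − 1 = 1 and tw(G) ≤ 1. Since G has at least one edge (e.g. 5–4), it is not an edgeless graph, so tw(G) ≥ 1. Combining the bounds, tw(G) = 1.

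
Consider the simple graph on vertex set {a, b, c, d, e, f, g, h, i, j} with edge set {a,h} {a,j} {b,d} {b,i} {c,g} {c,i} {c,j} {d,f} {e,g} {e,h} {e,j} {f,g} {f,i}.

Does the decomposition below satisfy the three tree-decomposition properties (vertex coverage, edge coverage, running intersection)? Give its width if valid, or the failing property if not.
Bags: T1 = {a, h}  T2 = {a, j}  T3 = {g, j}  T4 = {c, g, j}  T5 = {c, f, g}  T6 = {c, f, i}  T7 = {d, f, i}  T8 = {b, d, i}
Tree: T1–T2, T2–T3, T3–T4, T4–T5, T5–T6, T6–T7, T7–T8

No — vertex e appears in no bag.

A tree decomposition must satisfy three properties: every vertex lies in some bag; for every edge, both endpoints lie together in some bag; and for every vertex, the bags containing it form a connected subtree. Here vertex e appears in no bag, so the decomposition is invalid.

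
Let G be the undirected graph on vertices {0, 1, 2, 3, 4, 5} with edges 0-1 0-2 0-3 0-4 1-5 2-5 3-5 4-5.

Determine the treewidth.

2

A width-2 tree decomposition is:
Bags: B1 = {0, 1, 5}  B2 = {0, 2, 5}  B3 = {0, 3, 5}  B4 = {0, 4, 5}
Tree: B1–B2, B2–B3, B3–B4
Each bag holds 3 vertices, so the decomposition has width 2, which upper-bounds the treewidth. For the lower bound, G contains the cycle 0–1–5–2–0, so G is not a forest; only forests have treewidth ≤ 1, hence tw(G) ≥ 2. Therefore the treewidth is 2.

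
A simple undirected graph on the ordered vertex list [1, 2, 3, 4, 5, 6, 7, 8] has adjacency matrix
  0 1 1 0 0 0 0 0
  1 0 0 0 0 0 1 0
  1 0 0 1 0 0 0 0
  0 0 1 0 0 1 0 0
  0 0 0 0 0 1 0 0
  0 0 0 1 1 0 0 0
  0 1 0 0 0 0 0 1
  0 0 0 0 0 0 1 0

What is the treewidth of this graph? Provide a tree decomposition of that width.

Each bag holds 2 vertices, so the decomposition has width 1, which upper-bounds the treewidth. G has an edge, so its treewidth is at least 1. Hence tw(G) = 1 exactly.

Treewidth 1.
Bags: B1 = {7, 8}  B2 = {2, 7}  B3 = {1, 2}  B4 = {1, 3}  B5 = {3, 4}  B6 = {4, 6}  B7 = {5, 6}
Tree: B1–B2, B2–B3, B3–B4, B4–B5, B5–B6, B6–B7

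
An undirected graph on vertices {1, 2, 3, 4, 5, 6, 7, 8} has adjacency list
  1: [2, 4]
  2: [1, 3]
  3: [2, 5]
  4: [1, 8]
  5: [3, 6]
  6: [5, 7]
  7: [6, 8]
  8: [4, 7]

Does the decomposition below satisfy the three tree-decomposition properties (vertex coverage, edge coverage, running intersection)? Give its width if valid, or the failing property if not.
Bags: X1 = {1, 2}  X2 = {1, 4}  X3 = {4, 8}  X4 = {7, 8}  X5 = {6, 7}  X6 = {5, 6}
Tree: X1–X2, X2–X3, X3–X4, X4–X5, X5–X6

A tree decomposition must satisfy three properties: every vertex lies in some bag; for every edge, both endpoints lie together in some bag; and for every vertex, the bags containing it form a connected subtree. Here vertex 3 appears in no bag, so the decomposition is invalid.

No — vertex 3 appears in no bag.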